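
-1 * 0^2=0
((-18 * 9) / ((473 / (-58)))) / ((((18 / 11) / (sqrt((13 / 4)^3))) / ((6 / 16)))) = 10179 * sqrt(13) / 1376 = 26.67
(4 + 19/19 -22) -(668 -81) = -604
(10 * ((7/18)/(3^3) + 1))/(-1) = -2465/243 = -10.14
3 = 3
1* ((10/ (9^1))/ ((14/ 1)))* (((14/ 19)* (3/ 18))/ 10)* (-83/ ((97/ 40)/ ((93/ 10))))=-5146/ 16587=-0.31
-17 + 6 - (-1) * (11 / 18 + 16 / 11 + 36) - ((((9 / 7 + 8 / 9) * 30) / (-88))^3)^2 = 16740889929082907783 / 622345892187672576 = 26.90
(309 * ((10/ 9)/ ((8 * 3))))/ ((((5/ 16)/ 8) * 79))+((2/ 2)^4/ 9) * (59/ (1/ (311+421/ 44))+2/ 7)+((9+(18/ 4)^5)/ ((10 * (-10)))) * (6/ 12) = 2096.90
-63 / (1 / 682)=-42966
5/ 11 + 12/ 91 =587/ 1001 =0.59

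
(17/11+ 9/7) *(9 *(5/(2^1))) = 4905/77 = 63.70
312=312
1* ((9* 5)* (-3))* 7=-945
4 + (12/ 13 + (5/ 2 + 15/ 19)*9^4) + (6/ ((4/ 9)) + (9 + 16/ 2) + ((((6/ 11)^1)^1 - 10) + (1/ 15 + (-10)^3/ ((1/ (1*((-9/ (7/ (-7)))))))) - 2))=513768617/ 40755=12606.27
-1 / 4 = -0.25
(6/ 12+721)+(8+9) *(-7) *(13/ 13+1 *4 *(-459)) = 219086.50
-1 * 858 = -858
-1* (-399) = 399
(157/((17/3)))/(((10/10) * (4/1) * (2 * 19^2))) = 471/49096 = 0.01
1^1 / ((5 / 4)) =4 / 5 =0.80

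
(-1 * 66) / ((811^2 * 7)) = -0.00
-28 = -28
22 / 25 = 0.88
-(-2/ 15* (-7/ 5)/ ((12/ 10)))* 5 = -7/ 9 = -0.78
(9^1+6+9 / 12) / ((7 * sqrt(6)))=3 * sqrt(6) / 8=0.92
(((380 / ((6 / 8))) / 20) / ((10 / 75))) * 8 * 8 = 12160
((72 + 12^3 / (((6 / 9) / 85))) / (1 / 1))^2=48572633664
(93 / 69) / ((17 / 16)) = 496 / 391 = 1.27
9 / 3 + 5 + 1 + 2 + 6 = 17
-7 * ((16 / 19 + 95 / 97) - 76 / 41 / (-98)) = -6814247 / 528941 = -12.88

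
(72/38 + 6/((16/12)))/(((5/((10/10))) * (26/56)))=3402/1235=2.75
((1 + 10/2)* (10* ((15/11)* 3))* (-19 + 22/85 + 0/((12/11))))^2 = 739978448400/34969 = 21160983.97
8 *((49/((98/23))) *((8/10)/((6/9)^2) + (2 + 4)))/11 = 3588/55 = 65.24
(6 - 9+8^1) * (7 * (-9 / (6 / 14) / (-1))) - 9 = 726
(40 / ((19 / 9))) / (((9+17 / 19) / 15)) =1350 / 47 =28.72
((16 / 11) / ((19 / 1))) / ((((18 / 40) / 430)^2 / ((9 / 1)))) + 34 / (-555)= 218921578682 / 347985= 629112.11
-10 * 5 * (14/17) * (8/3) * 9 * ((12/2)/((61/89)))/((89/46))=-4636800/1037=-4471.36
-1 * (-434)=434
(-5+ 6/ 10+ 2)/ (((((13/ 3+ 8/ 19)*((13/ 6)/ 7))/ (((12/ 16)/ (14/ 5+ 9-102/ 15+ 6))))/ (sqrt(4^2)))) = -86184/ 193765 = -0.44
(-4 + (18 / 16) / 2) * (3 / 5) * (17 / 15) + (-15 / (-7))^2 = 8837 / 3920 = 2.25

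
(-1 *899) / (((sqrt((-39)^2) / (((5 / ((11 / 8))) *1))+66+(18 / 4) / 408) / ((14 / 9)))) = -17116960 / 939249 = -18.22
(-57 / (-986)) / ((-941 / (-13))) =741 / 927826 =0.00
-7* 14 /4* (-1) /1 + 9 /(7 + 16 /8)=51 /2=25.50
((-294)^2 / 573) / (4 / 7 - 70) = -33614 / 15471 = -2.17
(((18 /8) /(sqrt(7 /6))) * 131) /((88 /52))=161.25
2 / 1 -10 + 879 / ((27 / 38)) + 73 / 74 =819245 / 666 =1230.10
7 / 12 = 0.58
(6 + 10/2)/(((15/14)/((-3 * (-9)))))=1386/5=277.20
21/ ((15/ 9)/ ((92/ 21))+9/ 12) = 18.58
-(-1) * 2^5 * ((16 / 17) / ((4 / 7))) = 896 / 17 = 52.71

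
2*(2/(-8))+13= 25/2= 12.50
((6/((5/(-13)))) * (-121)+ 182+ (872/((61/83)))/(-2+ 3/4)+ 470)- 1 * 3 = 484159/305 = 1587.41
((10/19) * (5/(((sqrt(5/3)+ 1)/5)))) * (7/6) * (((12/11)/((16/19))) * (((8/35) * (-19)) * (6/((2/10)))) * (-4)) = -171000/11+ 57000 * sqrt(15)/11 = 4523.64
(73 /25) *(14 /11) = 1022 /275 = 3.72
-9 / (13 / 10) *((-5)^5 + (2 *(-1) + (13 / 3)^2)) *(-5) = -1398700 / 13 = -107592.31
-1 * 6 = -6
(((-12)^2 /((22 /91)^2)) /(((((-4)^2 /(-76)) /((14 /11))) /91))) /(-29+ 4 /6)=5412146922 /113135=47837.95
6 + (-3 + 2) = 5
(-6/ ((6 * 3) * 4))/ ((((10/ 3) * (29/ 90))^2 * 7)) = -243/ 23548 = -0.01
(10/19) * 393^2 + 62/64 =49424269/608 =81289.92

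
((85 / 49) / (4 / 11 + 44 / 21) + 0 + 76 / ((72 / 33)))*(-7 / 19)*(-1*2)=423907 / 16188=26.19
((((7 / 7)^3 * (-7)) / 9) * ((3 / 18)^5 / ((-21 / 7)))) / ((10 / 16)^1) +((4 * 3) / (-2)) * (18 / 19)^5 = -1487677345067 / 324913710780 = -4.58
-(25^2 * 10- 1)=-6249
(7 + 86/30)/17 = 148/255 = 0.58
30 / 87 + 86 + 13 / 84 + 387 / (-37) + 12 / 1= 7935233 / 90132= 88.04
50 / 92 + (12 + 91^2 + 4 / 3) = 1144693 / 138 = 8294.88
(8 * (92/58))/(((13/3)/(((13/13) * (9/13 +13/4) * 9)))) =509220/4901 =103.90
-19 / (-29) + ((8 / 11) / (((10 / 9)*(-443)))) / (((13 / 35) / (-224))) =2840623 / 1837121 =1.55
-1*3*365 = -1095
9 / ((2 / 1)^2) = 9 / 4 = 2.25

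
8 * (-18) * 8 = -1152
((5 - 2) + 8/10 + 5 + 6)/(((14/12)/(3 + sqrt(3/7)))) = 444*sqrt(21)/245 + 1332/35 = 46.36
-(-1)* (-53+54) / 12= 1 / 12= 0.08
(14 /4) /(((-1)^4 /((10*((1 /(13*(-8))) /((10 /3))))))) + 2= 1.90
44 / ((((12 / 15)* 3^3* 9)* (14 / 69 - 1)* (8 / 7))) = -161 / 648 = -0.25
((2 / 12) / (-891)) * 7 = -7 / 5346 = -0.00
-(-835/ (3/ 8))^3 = 298077632000/ 27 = 11039912296.30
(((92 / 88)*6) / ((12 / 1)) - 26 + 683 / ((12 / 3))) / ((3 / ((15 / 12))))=3995 / 66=60.53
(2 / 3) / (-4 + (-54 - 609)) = -2 / 2001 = -0.00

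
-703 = -703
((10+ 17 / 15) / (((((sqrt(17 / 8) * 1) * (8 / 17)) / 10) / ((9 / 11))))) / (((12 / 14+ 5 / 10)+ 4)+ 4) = 14.19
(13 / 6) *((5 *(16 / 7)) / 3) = 520 / 63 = 8.25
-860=-860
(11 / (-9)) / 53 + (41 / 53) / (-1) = -380 / 477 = -0.80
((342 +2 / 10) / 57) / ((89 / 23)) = 39353 / 25365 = 1.55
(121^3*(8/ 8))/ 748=161051/ 68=2368.40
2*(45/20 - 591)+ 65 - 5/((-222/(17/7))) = -864370/777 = -1112.45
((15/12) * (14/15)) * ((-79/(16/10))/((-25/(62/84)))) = 1.70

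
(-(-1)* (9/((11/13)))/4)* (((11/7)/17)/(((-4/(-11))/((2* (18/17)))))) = 11583/8092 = 1.43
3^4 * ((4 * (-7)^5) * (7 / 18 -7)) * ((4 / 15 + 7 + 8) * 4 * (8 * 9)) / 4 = 39571852924.80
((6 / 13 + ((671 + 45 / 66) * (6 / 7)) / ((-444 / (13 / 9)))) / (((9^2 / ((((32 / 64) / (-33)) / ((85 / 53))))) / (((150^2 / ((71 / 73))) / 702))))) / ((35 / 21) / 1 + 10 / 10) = 130021130375 / 63911620659744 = 0.00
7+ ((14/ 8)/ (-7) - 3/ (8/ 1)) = 6.38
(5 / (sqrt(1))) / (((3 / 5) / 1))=25 / 3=8.33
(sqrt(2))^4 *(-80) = -320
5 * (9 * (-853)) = -38385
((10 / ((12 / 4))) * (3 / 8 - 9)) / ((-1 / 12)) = 345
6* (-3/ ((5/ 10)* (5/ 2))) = -72/ 5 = -14.40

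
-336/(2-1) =-336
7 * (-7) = -49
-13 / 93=-0.14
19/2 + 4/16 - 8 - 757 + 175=-580.25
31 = 31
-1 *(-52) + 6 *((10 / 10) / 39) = 678 / 13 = 52.15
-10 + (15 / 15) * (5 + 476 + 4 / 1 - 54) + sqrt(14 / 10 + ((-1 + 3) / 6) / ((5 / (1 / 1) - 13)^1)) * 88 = 523.56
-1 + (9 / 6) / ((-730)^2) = -1065797 / 1065800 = -1.00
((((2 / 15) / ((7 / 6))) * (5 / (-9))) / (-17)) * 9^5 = 26244 / 119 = 220.54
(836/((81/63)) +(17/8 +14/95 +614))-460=5516423/6840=806.49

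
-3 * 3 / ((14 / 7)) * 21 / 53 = -189 / 106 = -1.78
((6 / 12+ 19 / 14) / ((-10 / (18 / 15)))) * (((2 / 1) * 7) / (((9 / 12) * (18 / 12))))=-208 / 75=-2.77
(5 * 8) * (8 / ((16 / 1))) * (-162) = -3240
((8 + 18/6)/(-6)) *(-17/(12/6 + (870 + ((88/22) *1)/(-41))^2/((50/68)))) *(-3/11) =-714425/86500489908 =-0.00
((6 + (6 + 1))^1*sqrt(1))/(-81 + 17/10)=-10/61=-0.16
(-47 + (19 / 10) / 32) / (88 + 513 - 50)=-15021 / 176320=-0.09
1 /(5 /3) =0.60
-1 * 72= -72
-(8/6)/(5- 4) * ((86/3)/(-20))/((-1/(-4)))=344/45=7.64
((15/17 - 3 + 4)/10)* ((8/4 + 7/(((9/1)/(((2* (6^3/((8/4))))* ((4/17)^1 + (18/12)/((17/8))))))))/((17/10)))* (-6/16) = -32664/4913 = -6.65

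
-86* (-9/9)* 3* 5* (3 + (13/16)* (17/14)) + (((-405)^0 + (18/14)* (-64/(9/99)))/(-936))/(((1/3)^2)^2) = 1085961/208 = 5220.97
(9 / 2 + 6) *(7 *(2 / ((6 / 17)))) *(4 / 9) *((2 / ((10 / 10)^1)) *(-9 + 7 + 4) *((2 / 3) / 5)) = 13328 / 135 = 98.73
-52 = -52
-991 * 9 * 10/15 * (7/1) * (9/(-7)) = 53514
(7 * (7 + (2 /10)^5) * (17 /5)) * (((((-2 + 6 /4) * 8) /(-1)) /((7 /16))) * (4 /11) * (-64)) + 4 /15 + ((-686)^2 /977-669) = -17953046968693 /503765625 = -35637.70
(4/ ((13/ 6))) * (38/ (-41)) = -912/ 533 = -1.71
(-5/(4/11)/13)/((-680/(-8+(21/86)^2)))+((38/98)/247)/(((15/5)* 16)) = -94710095/7688763264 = -0.01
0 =0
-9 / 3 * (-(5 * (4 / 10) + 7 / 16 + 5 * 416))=99957 / 16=6247.31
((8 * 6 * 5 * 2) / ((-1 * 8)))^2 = 3600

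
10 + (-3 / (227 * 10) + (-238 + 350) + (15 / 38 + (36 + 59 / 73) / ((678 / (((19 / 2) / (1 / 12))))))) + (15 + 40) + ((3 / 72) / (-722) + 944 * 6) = 948684819039337 / 162235392720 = 5847.58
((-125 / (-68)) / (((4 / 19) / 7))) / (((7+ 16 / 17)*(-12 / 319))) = -1060675 / 5184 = -204.61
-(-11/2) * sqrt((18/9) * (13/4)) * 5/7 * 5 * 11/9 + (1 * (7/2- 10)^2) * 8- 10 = 389.21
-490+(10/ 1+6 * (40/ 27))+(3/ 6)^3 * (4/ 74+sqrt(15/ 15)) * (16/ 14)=-1097809/ 2331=-470.96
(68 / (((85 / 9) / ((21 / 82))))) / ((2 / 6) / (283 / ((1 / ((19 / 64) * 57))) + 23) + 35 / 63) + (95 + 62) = 50612486767 / 315699385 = 160.32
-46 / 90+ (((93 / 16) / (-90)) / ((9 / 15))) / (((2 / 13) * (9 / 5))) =-23323 / 25920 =-0.90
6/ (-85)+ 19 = 1609/ 85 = 18.93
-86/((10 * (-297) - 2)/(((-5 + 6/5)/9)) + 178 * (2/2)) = -817/68561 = -0.01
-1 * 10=-10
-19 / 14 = -1.36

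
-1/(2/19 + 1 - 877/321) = 6099/9922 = 0.61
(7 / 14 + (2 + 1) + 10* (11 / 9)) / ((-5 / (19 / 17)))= -5377 / 1530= -3.51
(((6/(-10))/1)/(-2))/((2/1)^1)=3/20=0.15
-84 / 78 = -14 / 13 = -1.08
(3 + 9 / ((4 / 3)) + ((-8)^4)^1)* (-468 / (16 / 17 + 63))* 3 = -97996041 / 1087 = -90152.75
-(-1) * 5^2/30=5/6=0.83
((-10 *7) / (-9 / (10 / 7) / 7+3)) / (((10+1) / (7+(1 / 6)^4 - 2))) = -162025 / 10692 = -15.15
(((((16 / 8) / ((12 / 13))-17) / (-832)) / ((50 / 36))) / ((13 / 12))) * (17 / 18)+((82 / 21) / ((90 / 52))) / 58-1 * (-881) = 652885604593 / 741031200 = 881.05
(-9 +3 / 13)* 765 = -87210 / 13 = -6708.46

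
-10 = -10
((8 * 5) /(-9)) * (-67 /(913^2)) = 2680 /7502121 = 0.00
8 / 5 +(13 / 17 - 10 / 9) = 959 / 765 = 1.25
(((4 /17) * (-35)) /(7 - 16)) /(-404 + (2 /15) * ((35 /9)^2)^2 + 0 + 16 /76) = -415530 /169518203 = -0.00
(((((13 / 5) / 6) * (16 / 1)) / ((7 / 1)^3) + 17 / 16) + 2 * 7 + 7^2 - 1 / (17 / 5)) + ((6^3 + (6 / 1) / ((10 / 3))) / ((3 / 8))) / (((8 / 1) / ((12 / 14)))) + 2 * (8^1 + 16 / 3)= 14244791 / 93296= 152.68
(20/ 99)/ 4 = 5/ 99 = 0.05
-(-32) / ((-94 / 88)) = -1408 / 47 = -29.96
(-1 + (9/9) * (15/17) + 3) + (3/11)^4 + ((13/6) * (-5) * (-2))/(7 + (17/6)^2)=583002886/134653277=4.33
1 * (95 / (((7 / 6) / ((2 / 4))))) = 40.71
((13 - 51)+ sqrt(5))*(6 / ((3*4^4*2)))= -19 / 128+ sqrt(5) / 256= -0.14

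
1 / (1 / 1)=1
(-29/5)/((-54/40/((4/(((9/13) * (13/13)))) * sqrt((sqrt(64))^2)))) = 48256/243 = 198.58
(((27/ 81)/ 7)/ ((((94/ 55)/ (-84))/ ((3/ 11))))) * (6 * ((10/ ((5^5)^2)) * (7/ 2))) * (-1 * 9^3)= 183708/ 18359375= 0.01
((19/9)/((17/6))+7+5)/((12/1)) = 325/306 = 1.06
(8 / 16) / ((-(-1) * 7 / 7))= 1 / 2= 0.50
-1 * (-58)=58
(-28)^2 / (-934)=-392 / 467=-0.84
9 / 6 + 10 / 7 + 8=153 / 14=10.93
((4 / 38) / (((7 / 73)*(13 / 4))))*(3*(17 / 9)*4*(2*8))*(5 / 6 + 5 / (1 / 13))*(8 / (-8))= -125489920 / 15561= -8064.39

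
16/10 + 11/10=2.70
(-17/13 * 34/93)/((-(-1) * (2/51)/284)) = -1395292/403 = -3462.26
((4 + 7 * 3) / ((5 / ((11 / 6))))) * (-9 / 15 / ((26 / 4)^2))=-22 / 169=-0.13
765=765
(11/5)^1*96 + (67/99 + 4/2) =105869/495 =213.88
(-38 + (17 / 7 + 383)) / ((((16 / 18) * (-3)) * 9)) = -304 / 21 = -14.48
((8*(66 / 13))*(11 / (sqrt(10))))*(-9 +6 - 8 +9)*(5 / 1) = -5808*sqrt(10) / 13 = -1412.81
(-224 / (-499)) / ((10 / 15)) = 336 / 499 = 0.67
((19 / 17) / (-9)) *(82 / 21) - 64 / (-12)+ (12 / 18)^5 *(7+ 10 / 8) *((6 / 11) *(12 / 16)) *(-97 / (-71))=1244554 / 228123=5.46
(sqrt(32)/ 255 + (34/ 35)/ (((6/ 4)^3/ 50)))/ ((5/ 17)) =4*sqrt(2)/ 75 + 9248/ 189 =49.01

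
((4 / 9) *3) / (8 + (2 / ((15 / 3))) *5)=2 / 15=0.13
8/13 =0.62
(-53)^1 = -53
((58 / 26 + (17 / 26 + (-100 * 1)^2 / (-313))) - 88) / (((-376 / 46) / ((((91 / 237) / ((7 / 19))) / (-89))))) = -0.17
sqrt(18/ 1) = 3*sqrt(2) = 4.24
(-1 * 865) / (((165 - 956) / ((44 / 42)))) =19030 / 16611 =1.15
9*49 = 441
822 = 822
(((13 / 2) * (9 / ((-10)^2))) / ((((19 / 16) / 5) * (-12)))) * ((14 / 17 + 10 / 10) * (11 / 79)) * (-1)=13299 / 255170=0.05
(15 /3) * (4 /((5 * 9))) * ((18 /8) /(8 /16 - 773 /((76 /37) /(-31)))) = 76 /886669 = 0.00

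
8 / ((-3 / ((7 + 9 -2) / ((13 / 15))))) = -560 / 13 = -43.08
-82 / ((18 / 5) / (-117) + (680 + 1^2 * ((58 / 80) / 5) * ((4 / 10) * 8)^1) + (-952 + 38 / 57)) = 0.30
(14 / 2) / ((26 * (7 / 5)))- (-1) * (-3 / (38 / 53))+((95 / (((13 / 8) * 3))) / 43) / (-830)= -10558546 / 2644629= -3.99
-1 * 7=-7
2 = 2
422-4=418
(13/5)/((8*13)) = 1/40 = 0.02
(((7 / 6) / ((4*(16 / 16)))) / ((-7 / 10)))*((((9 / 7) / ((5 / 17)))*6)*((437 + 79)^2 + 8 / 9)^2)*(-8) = 390477161691392 / 63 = 6198050185577.65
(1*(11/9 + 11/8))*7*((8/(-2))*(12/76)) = -1309/114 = -11.48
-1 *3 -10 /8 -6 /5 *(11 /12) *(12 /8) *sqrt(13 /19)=-17 /4 -33 *sqrt(247) /380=-5.61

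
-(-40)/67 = 0.60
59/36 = 1.64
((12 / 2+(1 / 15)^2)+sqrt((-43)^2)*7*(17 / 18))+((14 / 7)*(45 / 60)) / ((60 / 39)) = 524263 / 1800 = 291.26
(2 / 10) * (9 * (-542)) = -975.60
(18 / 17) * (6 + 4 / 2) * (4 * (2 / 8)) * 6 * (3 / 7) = 2592 / 119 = 21.78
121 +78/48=981/8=122.62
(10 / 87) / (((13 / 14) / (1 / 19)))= 140 / 21489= 0.01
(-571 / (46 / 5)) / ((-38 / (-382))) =-545305 / 874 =-623.92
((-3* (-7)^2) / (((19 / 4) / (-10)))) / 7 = 840 / 19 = 44.21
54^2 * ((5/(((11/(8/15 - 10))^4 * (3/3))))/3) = 4879042752/1830125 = 2665.96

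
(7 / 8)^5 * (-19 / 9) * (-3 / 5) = 0.65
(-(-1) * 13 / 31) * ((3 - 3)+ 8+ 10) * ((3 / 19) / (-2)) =-351 / 589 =-0.60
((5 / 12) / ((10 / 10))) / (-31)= -5 / 372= -0.01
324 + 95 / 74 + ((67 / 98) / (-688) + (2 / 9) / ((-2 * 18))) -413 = -17726240095 / 202069728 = -87.72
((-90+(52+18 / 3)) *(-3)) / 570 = 16 / 95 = 0.17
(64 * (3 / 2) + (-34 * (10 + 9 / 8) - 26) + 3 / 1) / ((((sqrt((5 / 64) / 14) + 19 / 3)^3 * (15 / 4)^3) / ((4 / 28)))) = -1252307483492352 / 384398504669040125 + 5294449115136 * sqrt(70) / 384398504669040125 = -0.00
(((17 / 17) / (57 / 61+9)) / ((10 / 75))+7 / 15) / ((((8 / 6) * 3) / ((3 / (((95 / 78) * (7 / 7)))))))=288717 / 383800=0.75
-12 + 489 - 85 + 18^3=6224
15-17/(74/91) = -437/74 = -5.91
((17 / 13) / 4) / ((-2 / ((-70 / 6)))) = 595 / 312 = 1.91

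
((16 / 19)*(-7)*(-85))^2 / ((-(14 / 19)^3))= -627542.86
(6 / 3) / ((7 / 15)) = 30 / 7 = 4.29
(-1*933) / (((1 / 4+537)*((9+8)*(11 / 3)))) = -11196 / 401863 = -0.03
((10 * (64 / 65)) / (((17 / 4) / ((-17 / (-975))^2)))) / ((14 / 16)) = 69632 / 86506875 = 0.00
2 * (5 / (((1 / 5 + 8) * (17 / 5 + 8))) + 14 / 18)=11656 / 7011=1.66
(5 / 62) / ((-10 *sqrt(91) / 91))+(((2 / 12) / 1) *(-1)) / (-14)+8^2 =63.93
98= 98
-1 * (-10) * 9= 90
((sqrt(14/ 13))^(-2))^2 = 169/ 196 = 0.86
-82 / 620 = -41 / 310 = -0.13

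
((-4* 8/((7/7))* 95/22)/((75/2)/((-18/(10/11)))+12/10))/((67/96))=4377600/15343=285.32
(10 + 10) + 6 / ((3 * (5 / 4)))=108 / 5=21.60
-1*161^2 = -25921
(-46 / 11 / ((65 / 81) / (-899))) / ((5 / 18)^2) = 1085294376 / 17875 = 60715.77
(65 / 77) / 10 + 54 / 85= 9421 / 13090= 0.72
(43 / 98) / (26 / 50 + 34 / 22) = 11825 / 55664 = 0.21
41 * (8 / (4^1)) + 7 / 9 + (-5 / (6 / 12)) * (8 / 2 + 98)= -8435 / 9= -937.22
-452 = -452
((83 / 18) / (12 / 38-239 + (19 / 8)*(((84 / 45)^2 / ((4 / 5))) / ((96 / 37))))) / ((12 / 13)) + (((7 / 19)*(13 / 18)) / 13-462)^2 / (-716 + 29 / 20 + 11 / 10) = -4809212884543948975 / 16075377328407903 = -299.17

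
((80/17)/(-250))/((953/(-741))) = 5928/405025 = 0.01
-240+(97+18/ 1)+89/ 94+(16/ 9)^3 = -8115845/ 68526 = -118.43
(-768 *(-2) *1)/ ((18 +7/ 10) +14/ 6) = 46080/ 631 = 73.03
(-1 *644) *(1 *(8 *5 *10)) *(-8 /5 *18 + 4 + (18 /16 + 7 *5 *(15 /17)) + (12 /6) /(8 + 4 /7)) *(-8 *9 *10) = 23460662400 /17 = 1380038964.71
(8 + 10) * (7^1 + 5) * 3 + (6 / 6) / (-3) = 1943 / 3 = 647.67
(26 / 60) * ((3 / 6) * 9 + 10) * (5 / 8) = 377 / 96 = 3.93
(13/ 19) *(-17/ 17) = -13/ 19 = -0.68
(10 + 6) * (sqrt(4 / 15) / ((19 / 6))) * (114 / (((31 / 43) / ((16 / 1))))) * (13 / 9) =1144832 * sqrt(15) / 465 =9535.30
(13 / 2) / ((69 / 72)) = 156 / 23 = 6.78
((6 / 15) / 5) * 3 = 6 / 25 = 0.24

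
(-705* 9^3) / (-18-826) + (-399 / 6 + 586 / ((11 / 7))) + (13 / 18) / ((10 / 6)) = 915.78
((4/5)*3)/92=3/115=0.03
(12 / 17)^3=0.35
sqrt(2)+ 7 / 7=1+ sqrt(2)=2.41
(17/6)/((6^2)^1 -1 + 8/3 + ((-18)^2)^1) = 17/2170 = 0.01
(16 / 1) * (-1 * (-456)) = 7296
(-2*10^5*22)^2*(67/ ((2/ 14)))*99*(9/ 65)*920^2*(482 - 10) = 646403275877990400000000000/ 13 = 49723328913691569230769230.00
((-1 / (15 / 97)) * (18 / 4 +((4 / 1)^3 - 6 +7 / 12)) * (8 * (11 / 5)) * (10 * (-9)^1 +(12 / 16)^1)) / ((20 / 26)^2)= 16244036809 / 15000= 1082935.79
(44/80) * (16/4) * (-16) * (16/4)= -704/5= -140.80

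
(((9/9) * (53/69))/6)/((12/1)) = 53/4968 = 0.01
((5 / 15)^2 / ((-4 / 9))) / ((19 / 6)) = -3 / 38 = -0.08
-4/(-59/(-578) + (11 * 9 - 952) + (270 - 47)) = 2312/364081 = 0.01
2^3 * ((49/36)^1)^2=2401/162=14.82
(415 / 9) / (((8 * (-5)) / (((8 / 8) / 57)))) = -83 / 4104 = -0.02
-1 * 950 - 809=-1759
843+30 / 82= 34578 / 41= 843.37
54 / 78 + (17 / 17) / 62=571 / 806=0.71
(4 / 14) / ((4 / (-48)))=-24 / 7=-3.43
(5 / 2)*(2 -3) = -5 / 2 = -2.50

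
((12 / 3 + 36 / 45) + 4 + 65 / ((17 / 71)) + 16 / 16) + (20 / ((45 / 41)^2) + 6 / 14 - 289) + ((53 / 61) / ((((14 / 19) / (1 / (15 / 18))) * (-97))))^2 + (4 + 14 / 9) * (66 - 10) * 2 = 37296069994534837 / 59057242837425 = 631.52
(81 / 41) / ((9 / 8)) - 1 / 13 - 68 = -35349 / 533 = -66.32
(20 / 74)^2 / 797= 100 / 1091093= 0.00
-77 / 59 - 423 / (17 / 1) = -26266 / 1003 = -26.19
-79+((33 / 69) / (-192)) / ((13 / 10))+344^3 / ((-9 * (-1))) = 389483360699 / 86112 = 4522985.89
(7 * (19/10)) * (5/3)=133/6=22.17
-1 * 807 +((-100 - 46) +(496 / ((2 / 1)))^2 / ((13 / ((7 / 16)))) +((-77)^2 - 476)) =85408 / 13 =6569.85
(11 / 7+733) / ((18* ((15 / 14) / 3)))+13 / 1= 127.27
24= 24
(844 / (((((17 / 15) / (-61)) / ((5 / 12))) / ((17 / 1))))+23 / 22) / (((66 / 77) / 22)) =-49553189 / 6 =-8258864.83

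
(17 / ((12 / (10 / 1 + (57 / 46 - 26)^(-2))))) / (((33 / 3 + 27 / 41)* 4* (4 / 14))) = 1861959281 / 1750925472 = 1.06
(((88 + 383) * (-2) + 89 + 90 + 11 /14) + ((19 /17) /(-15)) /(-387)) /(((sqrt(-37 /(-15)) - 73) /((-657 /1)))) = -5611796009401 /817676132 - 76873917937 * sqrt(555) /12265141980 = -7010.76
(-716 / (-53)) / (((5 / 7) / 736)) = 3688832 / 265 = 13920.12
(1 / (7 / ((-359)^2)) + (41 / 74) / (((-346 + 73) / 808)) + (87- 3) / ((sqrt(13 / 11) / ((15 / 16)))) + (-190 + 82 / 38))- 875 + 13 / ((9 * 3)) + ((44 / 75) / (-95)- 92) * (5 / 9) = 315 * sqrt(143) / 52 + 746891689652 / 43181775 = 17368.90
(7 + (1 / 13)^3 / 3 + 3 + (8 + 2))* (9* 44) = 17400372 / 2197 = 7920.06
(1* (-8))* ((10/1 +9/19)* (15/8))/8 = -2985/152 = -19.64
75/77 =0.97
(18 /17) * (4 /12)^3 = 2 /51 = 0.04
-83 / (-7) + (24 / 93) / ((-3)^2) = 11.89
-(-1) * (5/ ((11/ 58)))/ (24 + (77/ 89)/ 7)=25810/ 23617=1.09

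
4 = 4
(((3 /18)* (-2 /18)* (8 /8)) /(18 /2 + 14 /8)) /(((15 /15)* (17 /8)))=-16 /19737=-0.00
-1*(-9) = 9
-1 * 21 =-21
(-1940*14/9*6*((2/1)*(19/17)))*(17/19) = -108640/3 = -36213.33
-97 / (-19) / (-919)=-97 / 17461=-0.01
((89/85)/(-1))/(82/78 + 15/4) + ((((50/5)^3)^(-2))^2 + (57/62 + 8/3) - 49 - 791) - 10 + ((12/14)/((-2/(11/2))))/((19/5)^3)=-6876876648634591877784829/8122215171000000000000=-846.68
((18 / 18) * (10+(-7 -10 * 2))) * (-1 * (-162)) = -2754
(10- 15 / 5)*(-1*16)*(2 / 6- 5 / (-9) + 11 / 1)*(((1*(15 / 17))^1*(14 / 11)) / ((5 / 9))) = -503328 / 187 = -2691.59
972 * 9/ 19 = 460.42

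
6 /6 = 1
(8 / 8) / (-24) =-1 / 24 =-0.04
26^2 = 676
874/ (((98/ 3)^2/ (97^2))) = 37005597/ 4802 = 7706.29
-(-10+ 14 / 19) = 176 / 19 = 9.26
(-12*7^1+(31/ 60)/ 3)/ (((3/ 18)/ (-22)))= 165979/ 15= 11065.27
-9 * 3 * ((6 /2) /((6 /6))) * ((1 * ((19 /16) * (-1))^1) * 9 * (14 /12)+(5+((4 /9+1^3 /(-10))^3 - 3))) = 30407711 /36000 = 844.66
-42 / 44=-21 / 22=-0.95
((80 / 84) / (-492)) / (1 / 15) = -25 / 861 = -0.03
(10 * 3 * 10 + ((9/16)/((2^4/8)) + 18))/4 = 10185/128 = 79.57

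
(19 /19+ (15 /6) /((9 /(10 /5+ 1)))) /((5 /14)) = 5.13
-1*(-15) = 15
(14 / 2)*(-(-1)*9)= 63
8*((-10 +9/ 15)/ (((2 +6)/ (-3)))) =141/ 5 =28.20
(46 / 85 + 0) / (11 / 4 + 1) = 184 / 1275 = 0.14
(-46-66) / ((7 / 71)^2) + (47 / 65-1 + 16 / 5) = -1048262 / 91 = -11519.36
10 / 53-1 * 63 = -3329 / 53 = -62.81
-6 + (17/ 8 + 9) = 41/ 8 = 5.12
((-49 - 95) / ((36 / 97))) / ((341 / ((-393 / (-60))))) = -12707 / 1705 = -7.45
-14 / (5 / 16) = -224 / 5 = -44.80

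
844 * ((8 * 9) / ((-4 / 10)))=-151920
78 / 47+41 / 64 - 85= -248761 / 3008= -82.70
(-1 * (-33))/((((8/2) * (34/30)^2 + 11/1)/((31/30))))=15345/7262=2.11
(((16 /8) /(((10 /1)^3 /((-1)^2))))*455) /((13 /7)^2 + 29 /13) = 57967 /361800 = 0.16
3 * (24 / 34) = 36 / 17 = 2.12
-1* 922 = -922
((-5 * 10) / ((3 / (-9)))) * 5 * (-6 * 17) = -76500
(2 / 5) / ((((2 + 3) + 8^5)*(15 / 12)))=8 / 819325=0.00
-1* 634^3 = -254840104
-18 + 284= 266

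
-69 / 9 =-23 / 3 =-7.67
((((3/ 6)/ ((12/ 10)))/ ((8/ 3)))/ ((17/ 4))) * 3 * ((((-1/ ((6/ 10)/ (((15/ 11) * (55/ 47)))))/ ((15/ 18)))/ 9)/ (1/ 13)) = -1625/ 3196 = -0.51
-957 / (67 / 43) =-41151 / 67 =-614.19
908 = 908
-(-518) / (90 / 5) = 259 / 9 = 28.78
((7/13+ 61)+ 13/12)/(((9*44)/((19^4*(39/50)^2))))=16550376037/1320000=12538.16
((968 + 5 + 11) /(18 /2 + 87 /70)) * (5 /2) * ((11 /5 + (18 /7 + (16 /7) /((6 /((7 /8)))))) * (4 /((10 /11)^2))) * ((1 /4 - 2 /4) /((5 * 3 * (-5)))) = 5318192 /268875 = 19.78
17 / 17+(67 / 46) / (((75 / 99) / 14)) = 16052 / 575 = 27.92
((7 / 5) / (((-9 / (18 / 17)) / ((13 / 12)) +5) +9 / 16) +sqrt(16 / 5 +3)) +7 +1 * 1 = sqrt(155) / 5 +17544 / 2375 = 9.88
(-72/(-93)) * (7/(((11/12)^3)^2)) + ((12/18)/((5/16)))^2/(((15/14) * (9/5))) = 3834805323776/333629225325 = 11.49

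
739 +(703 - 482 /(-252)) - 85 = 171223 /126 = 1358.91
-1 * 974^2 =-948676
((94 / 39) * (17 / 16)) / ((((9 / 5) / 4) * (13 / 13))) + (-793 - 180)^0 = 4697 / 702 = 6.69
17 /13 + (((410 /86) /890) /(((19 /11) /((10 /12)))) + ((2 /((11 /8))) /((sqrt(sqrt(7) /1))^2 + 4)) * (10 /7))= 5853187817 /2620285668-160 * sqrt(7) /693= 1.62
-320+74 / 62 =-9883 / 31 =-318.81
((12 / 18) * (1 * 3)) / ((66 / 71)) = 71 / 33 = 2.15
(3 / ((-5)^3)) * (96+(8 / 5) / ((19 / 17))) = -27768 / 11875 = -2.34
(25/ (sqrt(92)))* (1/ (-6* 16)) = -25* sqrt(23)/ 4416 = -0.03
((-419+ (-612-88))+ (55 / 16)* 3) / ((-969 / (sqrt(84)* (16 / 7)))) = 11826* sqrt(21) / 2261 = 23.97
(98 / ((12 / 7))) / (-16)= -343 / 96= -3.57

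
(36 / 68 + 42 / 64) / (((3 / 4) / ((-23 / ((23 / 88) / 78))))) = -184470 / 17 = -10851.18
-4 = -4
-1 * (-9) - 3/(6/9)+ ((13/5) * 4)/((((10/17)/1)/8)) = 7297/50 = 145.94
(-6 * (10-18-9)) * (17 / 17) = 102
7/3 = 2.33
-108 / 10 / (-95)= 54 / 475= 0.11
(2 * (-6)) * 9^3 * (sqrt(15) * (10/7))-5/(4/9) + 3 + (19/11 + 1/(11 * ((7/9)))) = -87480 * sqrt(15)/7-1973/308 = -48407.63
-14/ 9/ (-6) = 7/ 27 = 0.26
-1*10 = -10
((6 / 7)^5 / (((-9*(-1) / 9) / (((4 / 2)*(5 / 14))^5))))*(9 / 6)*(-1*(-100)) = 3645000000 / 282475249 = 12.90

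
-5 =-5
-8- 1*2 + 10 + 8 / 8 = 1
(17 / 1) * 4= 68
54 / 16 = 3.38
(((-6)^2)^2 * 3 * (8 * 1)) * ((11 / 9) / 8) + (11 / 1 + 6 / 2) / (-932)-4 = 2212561 / 466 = 4747.98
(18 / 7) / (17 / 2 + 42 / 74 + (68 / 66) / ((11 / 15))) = 17908 / 72933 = 0.25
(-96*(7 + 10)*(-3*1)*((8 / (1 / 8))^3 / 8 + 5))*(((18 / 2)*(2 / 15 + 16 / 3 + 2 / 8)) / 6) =6879577068 / 5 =1375915413.60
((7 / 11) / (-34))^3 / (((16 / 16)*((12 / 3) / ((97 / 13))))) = -33271 / 2720308448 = -0.00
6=6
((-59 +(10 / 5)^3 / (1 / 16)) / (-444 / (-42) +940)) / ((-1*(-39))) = 161 / 86502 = 0.00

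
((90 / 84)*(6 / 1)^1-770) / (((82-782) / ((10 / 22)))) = 1069 / 2156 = 0.50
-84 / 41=-2.05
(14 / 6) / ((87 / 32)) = 0.86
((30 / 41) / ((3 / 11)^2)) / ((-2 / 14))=-8470 / 123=-68.86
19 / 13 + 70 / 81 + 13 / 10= 38179 / 10530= 3.63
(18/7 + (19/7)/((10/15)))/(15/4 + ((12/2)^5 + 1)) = 186/217861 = 0.00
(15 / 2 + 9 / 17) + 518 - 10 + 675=40495 / 34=1191.03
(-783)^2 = 613089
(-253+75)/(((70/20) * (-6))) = 178/21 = 8.48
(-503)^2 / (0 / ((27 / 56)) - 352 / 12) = -759027 / 88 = -8625.31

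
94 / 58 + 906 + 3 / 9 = 78992 / 87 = 907.95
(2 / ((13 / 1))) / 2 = 1 / 13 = 0.08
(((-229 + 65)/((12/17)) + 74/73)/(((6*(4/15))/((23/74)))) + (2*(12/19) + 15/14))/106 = -734573701/1827777504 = -0.40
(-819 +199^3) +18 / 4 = 15759569 / 2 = 7879784.50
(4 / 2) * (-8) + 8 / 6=-44 / 3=-14.67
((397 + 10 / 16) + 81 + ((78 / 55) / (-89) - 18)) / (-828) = -784237 / 1409760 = -0.56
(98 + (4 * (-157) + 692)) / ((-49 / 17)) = -2754 / 49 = -56.20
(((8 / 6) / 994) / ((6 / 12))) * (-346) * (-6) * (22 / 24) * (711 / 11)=164004 / 497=329.99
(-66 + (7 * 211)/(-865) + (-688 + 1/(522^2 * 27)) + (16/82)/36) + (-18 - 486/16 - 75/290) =-419732002351547/521836833240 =-804.34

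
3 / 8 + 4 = 35 / 8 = 4.38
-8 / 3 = -2.67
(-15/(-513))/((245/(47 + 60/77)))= 0.01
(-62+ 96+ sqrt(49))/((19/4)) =164/19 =8.63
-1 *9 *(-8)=72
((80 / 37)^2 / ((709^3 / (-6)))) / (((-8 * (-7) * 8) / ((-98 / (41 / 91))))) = 764400 / 20004422130941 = 0.00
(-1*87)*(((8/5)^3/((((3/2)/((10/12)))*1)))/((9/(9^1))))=-14848/75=-197.97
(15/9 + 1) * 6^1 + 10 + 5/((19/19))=31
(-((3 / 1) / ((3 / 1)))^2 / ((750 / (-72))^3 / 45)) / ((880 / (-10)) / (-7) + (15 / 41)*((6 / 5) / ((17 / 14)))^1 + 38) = 0.00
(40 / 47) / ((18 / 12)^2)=160 / 423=0.38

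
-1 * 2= -2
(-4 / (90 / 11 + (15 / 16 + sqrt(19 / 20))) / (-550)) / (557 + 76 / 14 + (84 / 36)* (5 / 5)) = 53928 / 37753312385 - 14784* sqrt(95) / 943832809625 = 0.00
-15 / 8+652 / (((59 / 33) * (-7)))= -178323 / 3304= -53.97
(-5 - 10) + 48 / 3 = 1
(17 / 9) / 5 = 0.38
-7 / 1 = -7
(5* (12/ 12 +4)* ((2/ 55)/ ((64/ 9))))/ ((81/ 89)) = 445/ 3168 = 0.14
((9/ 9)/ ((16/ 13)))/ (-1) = -13/ 16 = -0.81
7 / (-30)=-7 / 30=-0.23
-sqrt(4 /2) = -sqrt(2) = -1.41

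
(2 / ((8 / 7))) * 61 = 427 / 4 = 106.75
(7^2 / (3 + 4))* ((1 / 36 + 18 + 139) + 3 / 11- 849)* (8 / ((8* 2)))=-1917391 / 792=-2420.95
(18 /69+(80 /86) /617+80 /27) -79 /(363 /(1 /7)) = 44575635551 /13954961097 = 3.19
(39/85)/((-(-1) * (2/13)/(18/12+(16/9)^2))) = 25519/1836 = 13.90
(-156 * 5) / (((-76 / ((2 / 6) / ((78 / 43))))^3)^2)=-31606815245 / 202792598345271119118336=-0.00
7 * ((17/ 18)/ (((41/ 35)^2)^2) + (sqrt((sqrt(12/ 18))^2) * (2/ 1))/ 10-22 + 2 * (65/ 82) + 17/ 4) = -11153554223/ 101727396 + 7 * sqrt(6)/ 15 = -108.50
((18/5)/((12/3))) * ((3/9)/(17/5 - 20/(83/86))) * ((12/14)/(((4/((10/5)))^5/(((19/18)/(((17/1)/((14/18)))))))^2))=-29963/886249009152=-0.00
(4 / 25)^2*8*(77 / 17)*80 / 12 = 39424 / 6375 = 6.18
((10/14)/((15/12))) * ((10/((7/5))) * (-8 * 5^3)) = -200000/49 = -4081.63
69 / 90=23 / 30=0.77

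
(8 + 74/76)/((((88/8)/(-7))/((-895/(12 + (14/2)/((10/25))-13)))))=194215/627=309.75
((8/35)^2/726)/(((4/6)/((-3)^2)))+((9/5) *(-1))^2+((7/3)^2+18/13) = 174637756/17342325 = 10.07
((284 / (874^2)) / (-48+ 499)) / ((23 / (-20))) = -1420 / 1980921437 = -0.00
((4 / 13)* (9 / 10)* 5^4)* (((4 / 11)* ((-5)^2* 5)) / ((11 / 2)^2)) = 4500000 / 17303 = 260.07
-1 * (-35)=35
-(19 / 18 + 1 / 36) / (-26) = 1 / 24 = 0.04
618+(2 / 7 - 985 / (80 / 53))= -3839 / 112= -34.28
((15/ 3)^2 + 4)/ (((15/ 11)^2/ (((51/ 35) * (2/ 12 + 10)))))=3638833/ 15750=231.04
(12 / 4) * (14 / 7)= 6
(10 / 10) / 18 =1 / 18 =0.06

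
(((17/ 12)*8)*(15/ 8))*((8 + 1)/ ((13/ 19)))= 14535/ 52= 279.52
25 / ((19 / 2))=50 / 19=2.63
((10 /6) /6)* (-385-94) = -2395 /18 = -133.06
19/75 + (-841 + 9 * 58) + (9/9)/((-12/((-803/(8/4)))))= -285.29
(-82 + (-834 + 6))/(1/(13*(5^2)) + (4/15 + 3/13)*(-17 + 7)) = 887250/4847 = 183.05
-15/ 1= -15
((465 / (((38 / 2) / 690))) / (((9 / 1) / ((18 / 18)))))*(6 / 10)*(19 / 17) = 21390 / 17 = 1258.24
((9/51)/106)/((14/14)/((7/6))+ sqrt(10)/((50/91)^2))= -39375000/3007243453189+ 152163375*sqrt(10)/3007243453189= 0.00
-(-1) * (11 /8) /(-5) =-11 /40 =-0.28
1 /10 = 0.10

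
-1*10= -10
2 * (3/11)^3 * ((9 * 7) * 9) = 30618/1331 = 23.00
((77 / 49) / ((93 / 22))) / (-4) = -121 / 1302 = -0.09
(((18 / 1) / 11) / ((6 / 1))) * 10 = 30 / 11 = 2.73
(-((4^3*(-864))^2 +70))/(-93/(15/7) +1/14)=214035338020/3033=70568855.27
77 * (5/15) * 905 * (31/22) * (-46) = -4516855/3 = -1505618.33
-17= -17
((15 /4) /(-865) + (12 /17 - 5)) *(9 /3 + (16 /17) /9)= -24019325 /1799892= -13.34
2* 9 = 18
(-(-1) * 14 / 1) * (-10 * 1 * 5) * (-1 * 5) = 3500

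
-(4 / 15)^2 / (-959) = 16 / 215775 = 0.00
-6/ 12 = -1/ 2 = -0.50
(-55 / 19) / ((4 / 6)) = -165 / 38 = -4.34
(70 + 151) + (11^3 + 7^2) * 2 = 2981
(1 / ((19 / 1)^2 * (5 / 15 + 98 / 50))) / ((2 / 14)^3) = 25725 / 62092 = 0.41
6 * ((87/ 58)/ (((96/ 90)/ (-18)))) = -1215/ 8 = -151.88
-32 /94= -0.34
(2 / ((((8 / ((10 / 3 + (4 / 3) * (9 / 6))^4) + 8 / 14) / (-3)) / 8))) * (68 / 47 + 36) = -968884224 / 313349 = -3092.03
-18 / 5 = -3.60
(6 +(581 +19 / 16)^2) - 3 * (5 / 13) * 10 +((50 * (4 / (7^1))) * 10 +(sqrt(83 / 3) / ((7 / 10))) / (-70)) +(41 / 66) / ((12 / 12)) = 260783850451 / 768768 - sqrt(249) / 147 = 339222.97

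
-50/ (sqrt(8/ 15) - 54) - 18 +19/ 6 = -912287/ 65598 +25 * sqrt(30)/ 10933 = -13.89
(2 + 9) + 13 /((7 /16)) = 285 /7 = 40.71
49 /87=0.56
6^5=7776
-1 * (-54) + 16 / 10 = 278 / 5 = 55.60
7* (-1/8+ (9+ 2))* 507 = 308763/8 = 38595.38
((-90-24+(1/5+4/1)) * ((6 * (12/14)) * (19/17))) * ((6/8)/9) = -31293/595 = -52.59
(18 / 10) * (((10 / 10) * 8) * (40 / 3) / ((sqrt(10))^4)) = 48 / 25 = 1.92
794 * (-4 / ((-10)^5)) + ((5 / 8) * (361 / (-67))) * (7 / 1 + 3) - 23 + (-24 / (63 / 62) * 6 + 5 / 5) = -578505341 / 2931250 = -197.36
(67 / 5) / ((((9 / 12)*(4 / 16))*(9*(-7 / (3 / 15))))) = -1072 / 4725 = -0.23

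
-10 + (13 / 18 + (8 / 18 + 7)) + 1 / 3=-3 / 2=-1.50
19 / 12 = 1.58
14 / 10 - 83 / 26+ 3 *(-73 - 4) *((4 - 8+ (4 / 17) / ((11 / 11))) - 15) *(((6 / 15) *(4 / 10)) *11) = 84280411 / 11050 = 7627.19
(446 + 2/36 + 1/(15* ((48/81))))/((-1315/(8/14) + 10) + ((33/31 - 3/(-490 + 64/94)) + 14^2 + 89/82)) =-1565003593063/7341851505420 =-0.21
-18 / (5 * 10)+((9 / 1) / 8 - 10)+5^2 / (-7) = -17929 / 1400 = -12.81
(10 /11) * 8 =80 /11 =7.27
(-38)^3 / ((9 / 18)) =-109744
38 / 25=1.52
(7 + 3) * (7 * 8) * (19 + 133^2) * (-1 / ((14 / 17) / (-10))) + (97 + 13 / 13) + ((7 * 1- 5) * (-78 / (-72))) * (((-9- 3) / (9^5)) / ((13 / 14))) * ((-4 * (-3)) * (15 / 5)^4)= 120414497.54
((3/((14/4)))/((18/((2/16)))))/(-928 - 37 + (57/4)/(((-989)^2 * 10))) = -4890605/792864881403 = -0.00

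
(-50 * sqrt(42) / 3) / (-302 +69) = 50 * sqrt(42) / 699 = 0.46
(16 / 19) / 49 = 16 / 931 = 0.02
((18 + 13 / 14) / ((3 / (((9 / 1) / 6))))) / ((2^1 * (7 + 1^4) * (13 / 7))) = 265 / 832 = 0.32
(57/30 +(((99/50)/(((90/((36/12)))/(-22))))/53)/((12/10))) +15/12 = 8287/2650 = 3.13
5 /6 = 0.83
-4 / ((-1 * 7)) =4 / 7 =0.57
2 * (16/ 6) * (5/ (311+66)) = 80/ 1131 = 0.07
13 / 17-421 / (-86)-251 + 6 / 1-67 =-447869 / 1462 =-306.34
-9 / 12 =-3 / 4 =-0.75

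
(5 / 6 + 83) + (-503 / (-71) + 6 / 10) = 91.52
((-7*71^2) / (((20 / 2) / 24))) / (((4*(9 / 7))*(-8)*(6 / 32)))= 494018 / 45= 10978.18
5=5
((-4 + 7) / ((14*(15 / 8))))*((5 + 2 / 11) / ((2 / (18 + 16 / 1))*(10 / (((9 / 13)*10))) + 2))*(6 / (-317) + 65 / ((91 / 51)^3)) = 3.24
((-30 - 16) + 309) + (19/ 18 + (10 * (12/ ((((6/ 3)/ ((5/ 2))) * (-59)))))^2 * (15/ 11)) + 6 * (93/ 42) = 286.16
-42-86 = -128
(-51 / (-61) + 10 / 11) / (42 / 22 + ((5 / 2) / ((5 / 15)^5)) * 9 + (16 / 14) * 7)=2342 / 7350683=0.00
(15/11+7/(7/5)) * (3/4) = 105/22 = 4.77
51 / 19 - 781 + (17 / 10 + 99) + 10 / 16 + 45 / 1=-631.99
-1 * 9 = -9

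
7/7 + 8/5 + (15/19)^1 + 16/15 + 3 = 425/57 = 7.46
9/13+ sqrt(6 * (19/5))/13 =sqrt(570)/65+ 9/13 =1.06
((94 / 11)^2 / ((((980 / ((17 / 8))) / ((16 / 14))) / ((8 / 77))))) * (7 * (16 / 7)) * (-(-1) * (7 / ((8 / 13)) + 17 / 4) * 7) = 15021200 / 456533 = 32.90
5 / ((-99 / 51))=-85 / 33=-2.58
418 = 418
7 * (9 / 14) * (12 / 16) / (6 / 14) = 63 / 8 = 7.88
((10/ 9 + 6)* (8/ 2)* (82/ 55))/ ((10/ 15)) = 10496/ 165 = 63.61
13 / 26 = 1 / 2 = 0.50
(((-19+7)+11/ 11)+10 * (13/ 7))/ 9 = 53/ 63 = 0.84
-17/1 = -17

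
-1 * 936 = -936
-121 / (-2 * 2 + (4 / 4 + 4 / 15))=1815 / 41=44.27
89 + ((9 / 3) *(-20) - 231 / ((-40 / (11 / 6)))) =3167 / 80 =39.59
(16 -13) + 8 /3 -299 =-880 /3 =-293.33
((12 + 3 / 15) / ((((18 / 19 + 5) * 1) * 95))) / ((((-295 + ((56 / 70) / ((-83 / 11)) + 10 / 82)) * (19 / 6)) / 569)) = -354344181 / 26940309095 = -0.01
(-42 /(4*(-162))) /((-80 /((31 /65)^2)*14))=-961 /73008000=-0.00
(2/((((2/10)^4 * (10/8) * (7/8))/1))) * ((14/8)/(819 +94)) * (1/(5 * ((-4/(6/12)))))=-50/913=-0.05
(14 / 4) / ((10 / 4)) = 7 / 5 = 1.40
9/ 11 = 0.82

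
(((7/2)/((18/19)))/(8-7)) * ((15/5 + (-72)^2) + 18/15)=1150051/60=19167.52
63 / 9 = 7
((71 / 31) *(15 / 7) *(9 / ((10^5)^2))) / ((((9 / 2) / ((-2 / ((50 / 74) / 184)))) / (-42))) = 543789 / 24218750000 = 0.00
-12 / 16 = -3 / 4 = -0.75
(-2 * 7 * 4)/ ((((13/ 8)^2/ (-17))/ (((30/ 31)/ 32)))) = 57120/ 5239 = 10.90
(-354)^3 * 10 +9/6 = -887237277/2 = -443618638.50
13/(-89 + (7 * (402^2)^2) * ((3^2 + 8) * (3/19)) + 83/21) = 5187/195790548527618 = 0.00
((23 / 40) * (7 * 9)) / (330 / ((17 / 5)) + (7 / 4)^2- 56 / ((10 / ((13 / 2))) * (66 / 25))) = 1625778 / 3874645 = 0.42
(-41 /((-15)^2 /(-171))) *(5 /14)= 779 /70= 11.13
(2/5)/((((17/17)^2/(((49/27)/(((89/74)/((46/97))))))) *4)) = 83398/1165455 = 0.07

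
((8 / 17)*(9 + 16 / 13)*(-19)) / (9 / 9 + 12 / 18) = -60648 / 1105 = -54.89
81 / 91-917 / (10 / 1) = -82637 / 910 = -90.81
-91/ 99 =-0.92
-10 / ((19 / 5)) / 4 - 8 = -329 / 38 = -8.66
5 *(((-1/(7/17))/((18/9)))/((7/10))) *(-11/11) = 425/49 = 8.67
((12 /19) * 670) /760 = 201 /361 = 0.56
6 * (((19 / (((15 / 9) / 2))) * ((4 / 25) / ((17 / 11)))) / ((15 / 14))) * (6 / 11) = 76608 / 10625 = 7.21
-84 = -84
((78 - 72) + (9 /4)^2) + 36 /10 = 1173 /80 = 14.66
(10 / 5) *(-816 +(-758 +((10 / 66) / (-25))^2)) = -85704298 / 27225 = -3148.00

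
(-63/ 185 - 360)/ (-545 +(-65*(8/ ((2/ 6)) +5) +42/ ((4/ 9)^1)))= 4938/ 32005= 0.15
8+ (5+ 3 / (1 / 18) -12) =55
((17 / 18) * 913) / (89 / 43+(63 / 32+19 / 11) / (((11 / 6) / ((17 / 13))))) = 8398599352 / 45837405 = 183.23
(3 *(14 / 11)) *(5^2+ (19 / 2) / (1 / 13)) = 567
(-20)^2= 400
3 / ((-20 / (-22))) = 33 / 10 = 3.30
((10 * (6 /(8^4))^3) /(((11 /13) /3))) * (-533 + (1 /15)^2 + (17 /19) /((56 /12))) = -3730932153 /62835371540480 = -0.00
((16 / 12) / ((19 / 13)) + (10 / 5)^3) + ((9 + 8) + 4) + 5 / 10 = 3467 / 114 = 30.41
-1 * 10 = -10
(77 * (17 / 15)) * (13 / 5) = 17017 / 75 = 226.89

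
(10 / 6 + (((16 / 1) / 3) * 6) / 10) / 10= 73 / 150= 0.49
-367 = -367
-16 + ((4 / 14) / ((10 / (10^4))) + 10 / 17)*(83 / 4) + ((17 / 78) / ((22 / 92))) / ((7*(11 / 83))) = 5925.76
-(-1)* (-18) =-18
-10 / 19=-0.53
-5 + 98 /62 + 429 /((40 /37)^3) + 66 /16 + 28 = 730586247 /1984000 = 368.24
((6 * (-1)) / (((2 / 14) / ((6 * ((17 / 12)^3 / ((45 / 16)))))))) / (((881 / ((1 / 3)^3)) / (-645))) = 1478813 / 214083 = 6.91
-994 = -994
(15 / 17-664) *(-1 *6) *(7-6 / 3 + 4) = 608742 / 17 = 35808.35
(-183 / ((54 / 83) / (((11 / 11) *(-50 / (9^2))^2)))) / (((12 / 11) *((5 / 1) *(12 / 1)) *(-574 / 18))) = 6961625 / 135576504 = 0.05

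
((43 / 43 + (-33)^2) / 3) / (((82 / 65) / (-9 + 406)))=14063725 / 123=114339.23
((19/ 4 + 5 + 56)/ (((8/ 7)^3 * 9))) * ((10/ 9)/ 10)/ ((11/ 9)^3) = 811881/ 2725888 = 0.30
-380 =-380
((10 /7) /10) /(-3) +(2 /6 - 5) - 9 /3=-54 /7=-7.71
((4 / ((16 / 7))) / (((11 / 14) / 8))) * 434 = 85064 / 11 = 7733.09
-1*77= -77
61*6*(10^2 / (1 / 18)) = 658800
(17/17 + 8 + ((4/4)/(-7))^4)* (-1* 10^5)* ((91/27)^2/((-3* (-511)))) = -365209000000/54760293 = -6669.23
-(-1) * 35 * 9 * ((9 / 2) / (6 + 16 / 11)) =31185 / 164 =190.15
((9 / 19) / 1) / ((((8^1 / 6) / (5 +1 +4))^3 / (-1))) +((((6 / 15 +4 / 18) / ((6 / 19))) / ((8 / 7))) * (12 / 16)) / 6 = -16384811 / 82080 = -199.62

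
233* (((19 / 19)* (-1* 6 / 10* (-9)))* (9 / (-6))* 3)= -56619 / 10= -5661.90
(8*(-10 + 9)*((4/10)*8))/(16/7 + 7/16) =-14336/1525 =-9.40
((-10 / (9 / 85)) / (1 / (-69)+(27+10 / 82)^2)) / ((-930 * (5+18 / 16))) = 309304 / 13722443973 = 0.00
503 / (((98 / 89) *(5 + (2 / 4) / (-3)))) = 134301 / 1421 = 94.51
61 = 61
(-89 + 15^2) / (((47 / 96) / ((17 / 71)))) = 221952 / 3337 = 66.51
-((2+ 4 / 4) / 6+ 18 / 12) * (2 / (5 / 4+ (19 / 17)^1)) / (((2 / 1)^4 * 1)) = -17 / 161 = -0.11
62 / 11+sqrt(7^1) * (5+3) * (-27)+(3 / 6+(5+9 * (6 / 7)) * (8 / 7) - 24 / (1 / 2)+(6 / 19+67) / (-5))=-216 * sqrt(7) - 4177937 / 102410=-612.28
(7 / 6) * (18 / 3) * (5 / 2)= 17.50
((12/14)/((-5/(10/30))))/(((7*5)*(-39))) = 2/47775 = 0.00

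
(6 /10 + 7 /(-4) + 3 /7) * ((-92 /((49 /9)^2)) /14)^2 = -350547669 /9886633715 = -0.04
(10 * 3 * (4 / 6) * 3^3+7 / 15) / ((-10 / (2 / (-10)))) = 10.81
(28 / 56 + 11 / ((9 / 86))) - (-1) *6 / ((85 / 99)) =172277 / 1530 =112.60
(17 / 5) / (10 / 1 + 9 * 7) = 17 / 365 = 0.05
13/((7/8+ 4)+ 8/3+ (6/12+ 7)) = 312/361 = 0.86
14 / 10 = 7 / 5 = 1.40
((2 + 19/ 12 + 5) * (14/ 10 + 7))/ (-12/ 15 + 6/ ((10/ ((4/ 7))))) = -5047/ 32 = -157.72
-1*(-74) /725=74 /725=0.10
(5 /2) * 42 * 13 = 1365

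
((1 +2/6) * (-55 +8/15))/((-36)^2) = -817/14580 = -0.06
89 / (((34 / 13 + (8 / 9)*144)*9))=1157 / 15282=0.08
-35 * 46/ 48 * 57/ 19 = -805/ 8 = -100.62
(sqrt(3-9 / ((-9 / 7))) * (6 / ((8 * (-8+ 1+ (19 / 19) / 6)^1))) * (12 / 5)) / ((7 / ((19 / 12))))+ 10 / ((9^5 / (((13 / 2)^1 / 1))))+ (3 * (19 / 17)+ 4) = 7.17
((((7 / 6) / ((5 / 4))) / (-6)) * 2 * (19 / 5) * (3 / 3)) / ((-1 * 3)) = 266 / 675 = 0.39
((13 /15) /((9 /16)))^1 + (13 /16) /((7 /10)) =20423 /7560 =2.70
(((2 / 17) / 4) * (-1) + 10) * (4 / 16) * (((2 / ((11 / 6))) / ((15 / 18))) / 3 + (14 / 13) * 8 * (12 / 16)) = 17.19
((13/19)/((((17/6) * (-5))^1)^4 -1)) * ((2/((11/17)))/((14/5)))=110160/5874432179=0.00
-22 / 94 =-11 / 47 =-0.23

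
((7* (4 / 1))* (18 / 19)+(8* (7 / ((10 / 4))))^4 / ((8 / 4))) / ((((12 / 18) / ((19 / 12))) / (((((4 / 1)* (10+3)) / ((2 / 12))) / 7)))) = 8330168184 / 625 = 13328269.09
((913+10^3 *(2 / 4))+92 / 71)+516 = 137051 / 71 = 1930.30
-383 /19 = -20.16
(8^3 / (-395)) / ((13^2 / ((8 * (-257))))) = 1052672 / 66755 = 15.77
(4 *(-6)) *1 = -24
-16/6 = -8/3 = -2.67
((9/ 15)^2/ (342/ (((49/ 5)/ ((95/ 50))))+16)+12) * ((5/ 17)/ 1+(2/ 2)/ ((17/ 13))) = 21786138/ 1714025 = 12.71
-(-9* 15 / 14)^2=-18225 / 196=-92.98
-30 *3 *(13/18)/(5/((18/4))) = -117/2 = -58.50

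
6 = 6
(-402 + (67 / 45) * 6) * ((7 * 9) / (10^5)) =-15477 / 62500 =-0.25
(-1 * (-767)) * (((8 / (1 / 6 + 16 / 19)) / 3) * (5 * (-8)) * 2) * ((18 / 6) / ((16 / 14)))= -425785.04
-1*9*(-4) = 36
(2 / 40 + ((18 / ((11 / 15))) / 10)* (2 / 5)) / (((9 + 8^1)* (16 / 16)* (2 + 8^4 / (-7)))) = -1589 / 15266680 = -0.00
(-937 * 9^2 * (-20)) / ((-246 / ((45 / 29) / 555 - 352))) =95552552070 / 43993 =2171994.46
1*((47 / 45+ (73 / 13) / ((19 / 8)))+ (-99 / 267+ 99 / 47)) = 239184587 / 46494045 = 5.14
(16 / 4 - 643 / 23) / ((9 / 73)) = -40223 / 207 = -194.31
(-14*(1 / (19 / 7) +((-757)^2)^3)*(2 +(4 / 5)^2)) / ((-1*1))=3303701870070105816312 / 475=6955161831726538560.66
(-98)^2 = 9604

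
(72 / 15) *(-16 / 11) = -384 / 55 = -6.98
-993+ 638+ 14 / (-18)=-3202 / 9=-355.78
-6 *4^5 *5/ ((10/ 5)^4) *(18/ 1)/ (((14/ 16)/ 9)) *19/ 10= -4727808/ 7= -675401.14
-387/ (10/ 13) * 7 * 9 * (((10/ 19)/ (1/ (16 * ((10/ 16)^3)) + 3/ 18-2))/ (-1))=-2612250/ 247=-10575.91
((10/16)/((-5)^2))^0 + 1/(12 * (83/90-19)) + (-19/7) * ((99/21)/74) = 2426089/2949751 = 0.82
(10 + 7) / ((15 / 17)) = 289 / 15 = 19.27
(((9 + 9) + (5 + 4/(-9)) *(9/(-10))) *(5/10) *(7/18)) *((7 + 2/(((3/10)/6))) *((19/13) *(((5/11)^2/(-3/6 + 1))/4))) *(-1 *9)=-4344445/25168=-172.62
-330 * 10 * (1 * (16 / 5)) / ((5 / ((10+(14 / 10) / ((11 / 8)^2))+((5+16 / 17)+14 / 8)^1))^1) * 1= -38927.69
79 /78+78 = 6163 /78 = 79.01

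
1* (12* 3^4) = 972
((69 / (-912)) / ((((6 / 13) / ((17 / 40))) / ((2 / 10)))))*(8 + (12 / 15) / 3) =-157573 / 1368000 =-0.12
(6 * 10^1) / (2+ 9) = 60 / 11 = 5.45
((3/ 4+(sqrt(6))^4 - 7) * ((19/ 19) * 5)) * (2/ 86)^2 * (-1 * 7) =-4165/ 7396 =-0.56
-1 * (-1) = 1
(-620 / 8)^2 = 24025 / 4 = 6006.25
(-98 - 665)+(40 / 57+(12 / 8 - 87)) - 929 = -202555 / 114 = -1776.80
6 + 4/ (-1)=2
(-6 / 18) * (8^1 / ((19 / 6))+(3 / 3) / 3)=-0.95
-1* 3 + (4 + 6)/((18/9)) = 2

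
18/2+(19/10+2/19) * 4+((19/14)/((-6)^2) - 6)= 529493/47880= 11.06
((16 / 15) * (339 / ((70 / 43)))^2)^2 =2139626175.50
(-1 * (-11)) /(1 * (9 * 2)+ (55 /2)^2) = 44 /3097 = 0.01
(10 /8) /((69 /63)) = 105 /92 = 1.14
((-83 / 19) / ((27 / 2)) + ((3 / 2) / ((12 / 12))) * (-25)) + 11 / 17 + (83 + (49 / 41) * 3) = 35333347 / 715122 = 49.41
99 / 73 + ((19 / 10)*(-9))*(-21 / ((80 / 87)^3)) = 173128831929 / 373760000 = 463.21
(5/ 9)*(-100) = -500/ 9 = -55.56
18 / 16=9 / 8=1.12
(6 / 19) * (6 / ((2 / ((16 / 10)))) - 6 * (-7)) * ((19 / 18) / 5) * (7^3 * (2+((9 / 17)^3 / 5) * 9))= 1489957014 / 614125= 2426.15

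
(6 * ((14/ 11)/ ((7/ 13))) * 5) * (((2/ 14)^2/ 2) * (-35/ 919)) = -1950/ 70763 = -0.03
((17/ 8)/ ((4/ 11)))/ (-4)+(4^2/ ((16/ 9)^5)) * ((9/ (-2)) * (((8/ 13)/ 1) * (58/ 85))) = -28636429/ 9052160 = -3.16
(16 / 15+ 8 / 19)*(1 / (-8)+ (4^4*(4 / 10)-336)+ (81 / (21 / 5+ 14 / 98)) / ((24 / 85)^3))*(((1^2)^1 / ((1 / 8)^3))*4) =49071333236 / 27075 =1812422.28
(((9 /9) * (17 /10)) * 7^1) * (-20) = -238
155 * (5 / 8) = 775 / 8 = 96.88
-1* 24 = -24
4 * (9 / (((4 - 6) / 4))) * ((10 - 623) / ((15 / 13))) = 191256 / 5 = 38251.20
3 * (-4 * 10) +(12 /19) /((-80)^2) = -3647997 /30400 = -120.00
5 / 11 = 0.45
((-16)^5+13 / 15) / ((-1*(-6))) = -15728627 / 90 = -174762.52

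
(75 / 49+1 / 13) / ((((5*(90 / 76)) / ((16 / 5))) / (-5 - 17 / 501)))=-120782848 / 27617625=-4.37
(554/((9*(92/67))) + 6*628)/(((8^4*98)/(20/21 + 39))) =1324370729/3489841152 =0.38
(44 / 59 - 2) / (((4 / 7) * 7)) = -37 / 118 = -0.31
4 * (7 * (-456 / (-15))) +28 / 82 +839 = 346561 / 205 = 1690.54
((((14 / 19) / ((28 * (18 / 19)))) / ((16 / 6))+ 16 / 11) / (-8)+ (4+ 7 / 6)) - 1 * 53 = -405643 / 8448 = -48.02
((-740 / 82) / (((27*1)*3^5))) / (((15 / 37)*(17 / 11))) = -30118 / 13719051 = -0.00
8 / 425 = 0.02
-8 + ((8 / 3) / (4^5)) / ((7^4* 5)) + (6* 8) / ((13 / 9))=1512053773 / 59928960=25.23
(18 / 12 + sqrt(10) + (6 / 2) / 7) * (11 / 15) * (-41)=-451 * sqrt(10) / 15 - 4059 / 70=-153.06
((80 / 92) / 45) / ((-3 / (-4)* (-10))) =-8 / 3105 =-0.00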